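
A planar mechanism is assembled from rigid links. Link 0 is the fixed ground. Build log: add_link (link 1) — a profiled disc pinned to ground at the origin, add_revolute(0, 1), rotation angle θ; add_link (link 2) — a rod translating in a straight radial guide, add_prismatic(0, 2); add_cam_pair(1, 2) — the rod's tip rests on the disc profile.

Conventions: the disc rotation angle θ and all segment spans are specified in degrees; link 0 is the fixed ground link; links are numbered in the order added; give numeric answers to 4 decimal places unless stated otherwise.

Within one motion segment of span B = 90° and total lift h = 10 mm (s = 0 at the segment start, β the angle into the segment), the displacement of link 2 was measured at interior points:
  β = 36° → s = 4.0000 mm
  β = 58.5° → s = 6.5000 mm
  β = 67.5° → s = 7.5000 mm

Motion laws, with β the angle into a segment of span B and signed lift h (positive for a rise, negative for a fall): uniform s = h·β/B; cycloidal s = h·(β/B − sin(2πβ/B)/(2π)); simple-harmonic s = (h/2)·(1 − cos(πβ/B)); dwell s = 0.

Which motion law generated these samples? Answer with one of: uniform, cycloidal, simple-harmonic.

candidates at β/B = r: uniform s = h·r (linear in β); cycloidal s = h·(r − sin(2πr)/(2π)); simple-harmonic s = (h/2)(1 − cos(πr))
β=36°: printed 4.0000 | uniform 4.0000, cycloidal 3.0645, simple-harmonic 3.4549
β=58.5°: printed 6.5000 | uniform 6.5000, cycloidal 7.7876, simple-harmonic 7.2700
β=67.5°: printed 7.5000 | uniform 7.5000, cycloidal 9.0915, simple-harmonic 8.5355
only one law matches every sample → uniform

uniform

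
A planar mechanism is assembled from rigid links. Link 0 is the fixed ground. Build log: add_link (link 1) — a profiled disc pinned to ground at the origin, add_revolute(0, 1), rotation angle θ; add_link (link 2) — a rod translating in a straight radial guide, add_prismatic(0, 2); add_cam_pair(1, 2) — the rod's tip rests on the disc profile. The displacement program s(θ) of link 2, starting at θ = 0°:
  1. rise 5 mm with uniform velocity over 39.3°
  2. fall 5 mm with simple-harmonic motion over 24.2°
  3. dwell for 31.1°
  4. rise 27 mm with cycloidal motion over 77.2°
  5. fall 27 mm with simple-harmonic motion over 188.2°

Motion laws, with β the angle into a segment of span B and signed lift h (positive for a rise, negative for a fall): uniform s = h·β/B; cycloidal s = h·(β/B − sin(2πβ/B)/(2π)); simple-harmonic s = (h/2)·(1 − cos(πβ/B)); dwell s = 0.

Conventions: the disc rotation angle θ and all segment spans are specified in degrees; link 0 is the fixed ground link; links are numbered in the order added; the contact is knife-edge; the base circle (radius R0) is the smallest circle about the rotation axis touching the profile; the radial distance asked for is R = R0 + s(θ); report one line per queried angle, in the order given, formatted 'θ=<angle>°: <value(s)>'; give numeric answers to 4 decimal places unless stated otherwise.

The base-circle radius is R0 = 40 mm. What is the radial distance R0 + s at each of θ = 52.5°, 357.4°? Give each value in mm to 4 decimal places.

seg 1 [0°–39.3°] uniform, h=5: full span → s += 5 → s = 5.0000
seg 2 [39.3°–63.5°] simple-harmonic, h=-5: θ=52.5° here. β=13.2, B=24.2. -5/2·(1 − cos(π·0.5455)) = -2.8558 → s = 2.1442
seg 2 [39.3°–63.5°] simple-harmonic, h=-5: full span → s += -5 → s = 0.0000
seg 3 [63.5°–94.6°] dwell: s stays 0.0000
seg 4 [94.6°–171.8°] cycloidal, h=27: full span → s += 27 → s = 27.0000
seg 5 [171.8°–360°] simple-harmonic, h=-27: θ=357.4° here. β=185.6, B=188.2. -27/2·(1 − cos(π·0.9862)) = -26.9873 → s = 0.0127
θ=52.5°: R = R0 + s = 40 + 2.1442 = 42.1442
θ=357.4°: R = R0 + s = 40 + 0.0127 = 40.0127

θ=52.5°: 42.1442
θ=357.4°: 40.0127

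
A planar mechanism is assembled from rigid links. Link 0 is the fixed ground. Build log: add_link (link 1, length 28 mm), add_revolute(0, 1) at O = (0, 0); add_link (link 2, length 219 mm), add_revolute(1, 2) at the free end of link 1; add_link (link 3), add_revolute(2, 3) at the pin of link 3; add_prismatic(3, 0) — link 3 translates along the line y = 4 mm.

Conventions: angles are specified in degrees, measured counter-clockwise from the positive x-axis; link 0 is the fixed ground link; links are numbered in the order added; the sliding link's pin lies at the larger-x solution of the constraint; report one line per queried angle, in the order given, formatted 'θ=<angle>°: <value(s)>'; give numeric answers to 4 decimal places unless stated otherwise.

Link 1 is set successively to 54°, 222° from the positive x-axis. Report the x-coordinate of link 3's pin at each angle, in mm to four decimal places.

geometry: r = 28 mm, L = 219 mm, e = 4 mm
θ=54°: crank pin P = (r cos θ, r sin θ) = (16.457987, 22.652476)
θ=54°: h = r sin θ − e = 22.652476 − 4 = 18.652476
θ=54°: x = r cos θ + √(L² − h²) = 16.457987 + 218.204228 = 234.662215
θ=222°: crank pin P = (r cos θ, r sin θ) = (-20.808055, -18.735657)
θ=222°: h = r sin θ − e = -18.735657 − 4 = -22.735657
θ=222°: x = r cos θ + √(L² − h²) = -20.808055 + 217.816643 = 197.008588

θ=54°: 234.6622
θ=222°: 197.0086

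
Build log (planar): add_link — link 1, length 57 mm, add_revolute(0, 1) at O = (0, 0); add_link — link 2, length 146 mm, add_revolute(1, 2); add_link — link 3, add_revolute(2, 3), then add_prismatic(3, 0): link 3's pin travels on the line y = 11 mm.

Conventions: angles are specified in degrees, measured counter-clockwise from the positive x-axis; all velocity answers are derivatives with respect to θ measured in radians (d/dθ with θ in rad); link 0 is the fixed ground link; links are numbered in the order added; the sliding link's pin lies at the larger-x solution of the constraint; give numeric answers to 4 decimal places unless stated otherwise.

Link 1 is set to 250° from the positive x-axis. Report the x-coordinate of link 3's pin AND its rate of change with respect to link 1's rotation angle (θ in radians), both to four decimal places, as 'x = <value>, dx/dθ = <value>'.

geometry: r = 57 mm, L = 146 mm, e = 11 mm
crank pin P = (r cos θ, r sin θ) = (-19.495148, -53.562479)
h = r sin θ − e = -53.562479 − 11 = -64.562479
x = r cos θ + √(L² − h²) = -19.495148 + 130.949174 = 111.454026
dx/dθ = −r sin θ − h·r cos θ/√(L² − h²) (θ in radians; h = -64.562479) = 43.950696

x = 111.4540, dx/dθ = 43.9507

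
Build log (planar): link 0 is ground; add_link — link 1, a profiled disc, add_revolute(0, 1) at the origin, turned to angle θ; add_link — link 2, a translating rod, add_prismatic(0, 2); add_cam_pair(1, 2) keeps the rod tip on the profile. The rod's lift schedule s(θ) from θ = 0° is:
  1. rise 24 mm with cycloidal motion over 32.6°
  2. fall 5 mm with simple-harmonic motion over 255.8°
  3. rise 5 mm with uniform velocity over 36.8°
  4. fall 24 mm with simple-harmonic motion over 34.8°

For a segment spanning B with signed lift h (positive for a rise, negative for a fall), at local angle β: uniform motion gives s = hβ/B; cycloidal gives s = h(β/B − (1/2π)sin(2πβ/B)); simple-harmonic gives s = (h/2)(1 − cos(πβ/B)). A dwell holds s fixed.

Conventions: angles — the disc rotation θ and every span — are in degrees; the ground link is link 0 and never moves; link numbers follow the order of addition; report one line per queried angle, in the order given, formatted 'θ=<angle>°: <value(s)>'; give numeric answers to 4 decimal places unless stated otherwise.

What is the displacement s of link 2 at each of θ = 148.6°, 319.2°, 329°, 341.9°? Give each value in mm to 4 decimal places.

seg 1 [0°–32.6°] cycloidal, h=24: full span → s += 24 → s = 24.0000
seg 2 [32.6°–288.4°] simple-harmonic, h=-5: θ=148.6° here. β=116, B=255.8. -5/2·(1 − cos(π·0.4535)) = -2.1359 → s = 21.8641
seg 2 [32.6°–288.4°] simple-harmonic, h=-5: full span → s += -5 → s = 19.0000
seg 3 [288.4°–325.2°] uniform, h=5: θ=319.2° here. β=30.8, B=36.8. 5·30.8/36.8 = 4.1848 → s = 23.1848
seg 3 [288.4°–325.2°] uniform, h=5: full span → s += 5 → s = 24.0000
seg 4 [325.2°–360°] simple-harmonic, h=-24: θ=329° here. β=3.8, B=34.8. -24/2·(1 − cos(π·0.1092)) = -0.6992 → s = 23.3008
seg 4 [325.2°–360°] simple-harmonic, h=-24: θ=341.9° here. β=16.7, B=34.8. -24/2·(1 − cos(π·0.4799)) = -11.2422 → s = 12.7578

θ=148.6°: 21.8641
θ=319.2°: 23.1848
θ=329°: 23.3008
θ=341.9°: 12.7578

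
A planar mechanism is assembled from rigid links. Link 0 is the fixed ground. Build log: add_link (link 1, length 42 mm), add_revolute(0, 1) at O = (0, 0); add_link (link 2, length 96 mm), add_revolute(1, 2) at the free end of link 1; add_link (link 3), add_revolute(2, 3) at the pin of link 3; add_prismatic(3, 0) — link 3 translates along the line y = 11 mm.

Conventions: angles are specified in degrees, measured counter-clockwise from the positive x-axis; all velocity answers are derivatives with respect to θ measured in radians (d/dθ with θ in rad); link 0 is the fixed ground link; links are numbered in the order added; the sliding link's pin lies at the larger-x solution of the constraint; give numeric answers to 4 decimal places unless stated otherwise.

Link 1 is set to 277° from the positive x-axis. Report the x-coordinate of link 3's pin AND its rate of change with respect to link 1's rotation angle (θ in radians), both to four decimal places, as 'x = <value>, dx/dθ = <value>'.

geometry: r = 42 mm, L = 96 mm, e = 11 mm
crank pin P = (r cos θ, r sin θ) = (5.118512, -41.686938)
h = r sin θ − e = -41.686938 − 11 = -52.686938
x = r cos θ + √(L² − h²) = 5.118512 + 80.250150 = 85.368662
dx/dθ = −r sin θ − h·r cos θ/√(L² − h²) (θ in radians; h = -52.686938) = 45.047415

x = 85.3687, dx/dθ = 45.0474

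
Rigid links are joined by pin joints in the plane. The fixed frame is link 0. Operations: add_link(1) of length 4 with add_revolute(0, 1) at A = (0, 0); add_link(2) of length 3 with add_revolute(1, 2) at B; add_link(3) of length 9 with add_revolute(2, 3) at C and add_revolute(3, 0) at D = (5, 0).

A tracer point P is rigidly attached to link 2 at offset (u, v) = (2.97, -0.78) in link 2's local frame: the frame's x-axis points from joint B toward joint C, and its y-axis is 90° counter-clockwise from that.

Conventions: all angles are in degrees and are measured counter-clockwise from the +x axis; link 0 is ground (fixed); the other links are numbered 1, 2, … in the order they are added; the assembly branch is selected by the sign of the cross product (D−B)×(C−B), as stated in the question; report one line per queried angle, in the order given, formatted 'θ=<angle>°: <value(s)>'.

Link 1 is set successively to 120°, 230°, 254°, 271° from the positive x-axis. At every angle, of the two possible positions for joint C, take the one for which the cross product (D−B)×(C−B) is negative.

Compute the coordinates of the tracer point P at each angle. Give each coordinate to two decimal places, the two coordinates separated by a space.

A=(0,0), D=(5.00,0)
θ=120°: B = A + 4.00·(cos120°, sin120°) = (-2.0000, 3.4641)
θ=120°: |BD| = 7.8102
θ=120°: circle(B,3.00) ∩ circle(D,9.00): a=-0.7042, h=2.9162
θ=120°:   candidates: C₊=(-1.3377,6.3901) cross=22.776; C₋=(-3.9246,1.1628) cross=-22.776
θ=120°:   branch - wants cross < 0 → take C=(-3.9246,1.1628) (cross=-22.776)
θ=120°: ex = (C−B)/|BC| = (-0.6415,-0.7671); ey = (0.7671,-0.6415)
θ=120°: P = B + 2.97·ex + -0.78·ey = (-4.5037,1.6862)
θ=230°: B = A + 4.00·(cos230°, sin230°) = (-2.5712, -3.0642)
θ=230°: |BD| = 8.1677
θ=230°: circle(B,3.00) ∩ circle(D,9.00): a=-0.3237, h=2.9825
θ=230°:   candidates: C₊=(-3.9901,-0.4210) cross=24.360; C₋=(-1.7523,-5.9503) cross=-24.360
θ=230°:   branch - wants cross < 0 → take C=(-1.7523,-5.9503) (cross=-24.360)
θ=230°: ex = (C−B)/|BC| = (0.2729,-0.9620); ey = (0.9620,0.2729)
θ=230°: P = B + 2.97·ex + -0.78·ey = (-2.5109,-6.1343)
θ=254°: B = A + 4.00·(cos254°, sin254°) = (-1.1025, -3.8450)
θ=254°: |BD| = 7.2129
θ=254°: circle(B,3.00) ∩ circle(D,9.00): a=-1.3846, h=2.6613
θ=254°:   candidates: C₊=(-3.6928,-2.3315) cross=19.196; C₋=(-0.8553,-6.8348) cross=-19.196
θ=254°:   branch - wants cross < 0 → take C=(-0.8553,-6.8348) (cross=-19.196)
θ=254°: ex = (C−B)/|BC| = (0.0824,-0.9966); ey = (0.9966,0.0824)
θ=254°: P = B + 2.97·ex + -0.78·ey = (-1.6352,-6.8692)
θ=271°: B = A + 4.00·(cos271°, sin271°) = (0.0698, -3.9994)
θ=271°: |BD| = 6.3484
θ=271°: circle(B,3.00) ∩ circle(D,9.00): a=-2.4966, h=1.6635
θ=271°:   candidates: C₊=(-2.9170,-4.2803) cross=10.561; C₋=(-0.8210,-6.8641) cross=-10.561
θ=271°:   branch - wants cross < 0 → take C=(-0.8210,-6.8641) (cross=-10.561)
θ=271°: ex = (C−B)/|BC| = (-0.2970,-0.9549); ey = (0.9549,-0.2970)
θ=271°: P = B + 2.97·ex + -0.78·ey = (-1.5570,-6.6038)

θ=120°: -4.50 1.69
θ=230°: -2.51 -6.13
θ=254°: -1.64 -6.87
θ=271°: -1.56 -6.60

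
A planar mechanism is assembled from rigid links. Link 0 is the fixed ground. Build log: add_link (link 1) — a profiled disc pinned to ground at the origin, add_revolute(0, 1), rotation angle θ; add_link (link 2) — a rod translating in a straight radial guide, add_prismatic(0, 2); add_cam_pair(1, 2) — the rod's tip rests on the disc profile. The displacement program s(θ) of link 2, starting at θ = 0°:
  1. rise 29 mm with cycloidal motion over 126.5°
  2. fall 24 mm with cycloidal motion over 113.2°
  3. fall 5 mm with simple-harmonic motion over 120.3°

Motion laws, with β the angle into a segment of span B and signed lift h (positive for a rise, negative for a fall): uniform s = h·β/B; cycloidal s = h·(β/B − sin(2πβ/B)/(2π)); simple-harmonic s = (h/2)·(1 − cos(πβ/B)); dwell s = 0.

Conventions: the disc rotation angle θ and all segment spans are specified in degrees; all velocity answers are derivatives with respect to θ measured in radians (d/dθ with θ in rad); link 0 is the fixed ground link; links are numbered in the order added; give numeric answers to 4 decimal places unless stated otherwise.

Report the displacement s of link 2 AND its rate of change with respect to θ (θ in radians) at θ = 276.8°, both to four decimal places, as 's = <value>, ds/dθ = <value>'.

seg 1 [0°–126.5°] cycloidal, h=29: full span → s += 29 → s = 29.0000
seg 2 [126.5°–239.7°] cycloidal, h=-24: full span → s += -24 → s = 5.0000
seg 3 [239.7°–360°] simple-harmonic, h=-5: θ=276.8° here. β=37.1, B=120.3. -5/2·(1 − cos(π·0.3084)) = -1.0844 → s = 3.9156
velocity in seg [239.7°–360°] (simple-harmonic), θ in radians: β = 37.1° = 0.6475 rad, B = 120.3° = 2.0996 rad; ds/dθ = (πh/(2B)) sin(πβ/B) = (π·(-5)/(2·2.0996)) sin(π·0.3084) = -3.083181 mm/rad

s = 3.9156, ds/dθ = -3.0832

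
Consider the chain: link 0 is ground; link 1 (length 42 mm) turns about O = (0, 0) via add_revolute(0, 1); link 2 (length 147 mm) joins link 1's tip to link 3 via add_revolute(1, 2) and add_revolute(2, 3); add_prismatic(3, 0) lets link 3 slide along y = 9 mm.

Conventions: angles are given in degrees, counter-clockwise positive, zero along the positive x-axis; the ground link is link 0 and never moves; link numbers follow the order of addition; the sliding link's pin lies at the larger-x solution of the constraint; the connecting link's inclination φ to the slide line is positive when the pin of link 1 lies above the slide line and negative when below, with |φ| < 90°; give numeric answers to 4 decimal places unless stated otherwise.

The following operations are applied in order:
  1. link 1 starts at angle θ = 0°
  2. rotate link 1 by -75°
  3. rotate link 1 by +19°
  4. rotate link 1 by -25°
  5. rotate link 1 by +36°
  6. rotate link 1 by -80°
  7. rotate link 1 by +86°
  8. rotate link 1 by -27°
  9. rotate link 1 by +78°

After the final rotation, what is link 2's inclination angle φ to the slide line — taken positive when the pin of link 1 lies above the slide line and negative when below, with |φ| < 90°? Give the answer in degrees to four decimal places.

geometry: r = 42 mm, L = 147 mm, e = 9 mm; θ starts at 0°
rotate link 1 by -75°: θ ← 0° -75° = -75°
rotate link 1 by +19°: θ ← -75° +19° = -56°
rotate link 1 by -25°: θ ← -56° -25° = -81°
rotate link 1 by +36°: θ ← -81° +36° = -45°
rotate link 1 by -80°: θ ← -45° -80° = -125°
rotate link 1 by +86°: θ ← -125° +86° = -39°
rotate link 1 by -27°: θ ← -39° -27° = -66°
rotate link 1 by +78°: θ ← -66° +78° = 12°
h = r sin θ − e = 8.732291 − 9 = -0.267709
sin φ = h / L = -0.267709 / 147 = -0.00182115
φ = arcsin(-0.00182115) = -0.104344°

-0.1043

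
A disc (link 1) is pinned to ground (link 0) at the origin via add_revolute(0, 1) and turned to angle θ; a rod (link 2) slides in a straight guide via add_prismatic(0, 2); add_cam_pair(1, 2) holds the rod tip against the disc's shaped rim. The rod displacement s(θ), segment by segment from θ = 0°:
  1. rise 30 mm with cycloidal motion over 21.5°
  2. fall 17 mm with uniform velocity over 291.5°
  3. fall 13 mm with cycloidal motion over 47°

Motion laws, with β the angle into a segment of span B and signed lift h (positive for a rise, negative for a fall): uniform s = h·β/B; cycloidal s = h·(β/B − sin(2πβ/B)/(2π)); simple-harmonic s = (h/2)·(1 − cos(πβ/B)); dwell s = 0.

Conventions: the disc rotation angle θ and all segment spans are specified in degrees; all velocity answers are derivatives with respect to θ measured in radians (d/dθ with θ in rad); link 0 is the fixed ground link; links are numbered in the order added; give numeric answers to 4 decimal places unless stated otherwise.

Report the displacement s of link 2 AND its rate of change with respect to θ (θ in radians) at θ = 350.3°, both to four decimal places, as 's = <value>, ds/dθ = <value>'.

segment 1 (0° to 21.5°, cycloidal, h = 30) is passed completely: s = 0.0000 + (30) = 30.0000
segment 2 (21.5° to 313°, uniform, h = -17) is passed completely: s = 30.0000 + (-17) = 13.0000
θ = 350.3° falls in segment 3 (313° to 360°, cycloidal, h = -13): β = 350.3 − 313 = 37.3°, B = 47°; Δs = -13·(0.7936 − sin(2π·0.7936)/(2π)) = -12.3088; s = 13.0000 − 12.3088 = 0.6912
velocity in seg [313°–360°] (cycloidal), θ in radians: β = 37.3° = 0.6510 rad, B = 47° = 0.8203 rad; ds/dθ = (h/B)(1 − cos(2πβ/B)) = ((-13)/0.8203)(1 − cos(2π·0.7936)) = -11.558789 mm/rad

s = 0.6912, ds/dθ = -11.5588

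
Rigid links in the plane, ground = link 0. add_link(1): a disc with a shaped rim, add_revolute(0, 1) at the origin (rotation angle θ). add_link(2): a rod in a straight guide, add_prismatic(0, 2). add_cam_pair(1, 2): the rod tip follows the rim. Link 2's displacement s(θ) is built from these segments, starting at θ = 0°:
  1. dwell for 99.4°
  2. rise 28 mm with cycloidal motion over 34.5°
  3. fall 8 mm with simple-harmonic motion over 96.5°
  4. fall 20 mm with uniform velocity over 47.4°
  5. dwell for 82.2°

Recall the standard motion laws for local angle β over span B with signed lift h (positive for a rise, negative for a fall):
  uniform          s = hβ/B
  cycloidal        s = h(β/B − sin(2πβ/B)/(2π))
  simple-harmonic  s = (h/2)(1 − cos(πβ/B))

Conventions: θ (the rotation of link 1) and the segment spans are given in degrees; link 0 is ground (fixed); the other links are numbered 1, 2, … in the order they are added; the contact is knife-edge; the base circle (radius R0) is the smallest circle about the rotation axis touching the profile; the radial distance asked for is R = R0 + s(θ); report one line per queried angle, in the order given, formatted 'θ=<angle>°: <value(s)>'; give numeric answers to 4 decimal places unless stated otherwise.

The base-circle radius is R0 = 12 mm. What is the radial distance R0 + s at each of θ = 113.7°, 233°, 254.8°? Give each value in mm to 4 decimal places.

segment 1 (0° to 99.4°, dwell): s unchanged at 0.0000
θ = 113.7° falls in segment 2 (99.4° to 133.9°, cycloidal, h = 28): β = 113.7 − 99.4 = 14.3°, B = 34.5°; Δs = 28·(0.4145 − sin(2π·0.4145)/(2π)) = 9.3251; s = 0.0000 + 9.3251 = 9.3251
segment 2 (99.4° to 133.9°, cycloidal, h = 28) is passed completely: s = 0.0000 + (28) = 28.0000
segment 3 (133.9° to 230.4°, simple-harmonic, h = -8) is passed completely: s = 28.0000 + (-8) = 20.0000
θ = 233° falls in segment 4 (230.4° to 277.8°, uniform, h = -20): β = 233 − 230.4 = 2.6°, B = 47.4°; Δs = -20·2.6/47.4 = -1.0970; s = 20.0000 − 1.0970 = 18.9030
θ = 254.8° falls in segment 4 (230.4° to 277.8°, uniform, h = -20): β = 254.8 − 230.4 = 24.4°, B = 47.4°; Δs = -20·24.4/47.4 = -10.2954; s = 20.0000 − 10.2954 = 9.7046
θ=113.7°: R = R0 + s = 12 + 9.3251 = 21.3251
θ=233°: R = R0 + s = 12 + 18.9030 = 30.9030
θ=254.8°: R = R0 + s = 12 + 9.7046 = 21.7046

θ=113.7°: 21.3251
θ=233°: 30.9030
θ=254.8°: 21.7046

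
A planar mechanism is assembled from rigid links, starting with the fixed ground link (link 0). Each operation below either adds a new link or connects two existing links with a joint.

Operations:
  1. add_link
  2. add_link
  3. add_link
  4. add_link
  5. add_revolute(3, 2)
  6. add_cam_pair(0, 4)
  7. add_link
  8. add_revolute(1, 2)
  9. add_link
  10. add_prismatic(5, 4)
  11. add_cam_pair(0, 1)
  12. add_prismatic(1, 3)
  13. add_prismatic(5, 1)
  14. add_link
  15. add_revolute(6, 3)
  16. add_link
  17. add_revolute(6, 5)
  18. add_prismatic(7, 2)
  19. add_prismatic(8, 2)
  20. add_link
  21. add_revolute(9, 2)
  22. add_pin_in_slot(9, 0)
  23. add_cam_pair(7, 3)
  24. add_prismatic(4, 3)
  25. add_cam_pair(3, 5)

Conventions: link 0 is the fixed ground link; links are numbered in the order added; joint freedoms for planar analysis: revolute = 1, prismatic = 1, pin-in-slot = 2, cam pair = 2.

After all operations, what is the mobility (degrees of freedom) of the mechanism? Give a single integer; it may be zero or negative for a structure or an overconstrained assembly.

L=1 J1=0 J2=0
add link → L=2 J1=0 J2=0
add link → L=3 J1=0 J2=0
add link → L=4 J1=0 J2=0
add link → L=5 J1=0 J2=0
R@3,2 dof=1 J1 → L=5 J1=1 J2=0
C@0,4 dof=2 J2 → L=5 J1=1 J2=1
add link → L=6 J1=1 J2=1
R@1,2 dof=1 J1 → L=6 J1=2 J2=1
add link → L=7 J1=2 J2=1
P@5,4 dof=1 J1 → L=7 J1=3 J2=1
C@0,1 dof=2 J2 → L=7 J1=3 J2=2
P@1,3 dof=1 J1 → L=7 J1=4 J2=2
P@5,1 dof=1 J1 → L=7 J1=5 J2=2
add link → L=8 J1=5 J2=2
R@6,3 dof=1 J1 → L=8 J1=6 J2=2
add link → L=9 J1=6 J2=2
R@6,5 dof=1 J1 → L=9 J1=7 J2=2
P@7,2 dof=1 J1 → L=9 J1=8 J2=2
P@8,2 dof=1 J1 → L=9 J1=9 J2=2
add link → L=10 J1=9 J2=2
R@9,2 dof=1 J1 → L=10 J1=10 J2=2
PS@9,0 dof=2 J2 → L=10 J1=10 J2=3
C@7,3 dof=2 J2 → L=10 J1=10 J2=4
P@4,3 dof=1 J1 → L=10 J1=11 J2=4
C@3,5 dof=2 J2 → L=10 J1=11 J2=5
M=3(L−1)−2J1−J2=3·9−2·11−5=0

M = 0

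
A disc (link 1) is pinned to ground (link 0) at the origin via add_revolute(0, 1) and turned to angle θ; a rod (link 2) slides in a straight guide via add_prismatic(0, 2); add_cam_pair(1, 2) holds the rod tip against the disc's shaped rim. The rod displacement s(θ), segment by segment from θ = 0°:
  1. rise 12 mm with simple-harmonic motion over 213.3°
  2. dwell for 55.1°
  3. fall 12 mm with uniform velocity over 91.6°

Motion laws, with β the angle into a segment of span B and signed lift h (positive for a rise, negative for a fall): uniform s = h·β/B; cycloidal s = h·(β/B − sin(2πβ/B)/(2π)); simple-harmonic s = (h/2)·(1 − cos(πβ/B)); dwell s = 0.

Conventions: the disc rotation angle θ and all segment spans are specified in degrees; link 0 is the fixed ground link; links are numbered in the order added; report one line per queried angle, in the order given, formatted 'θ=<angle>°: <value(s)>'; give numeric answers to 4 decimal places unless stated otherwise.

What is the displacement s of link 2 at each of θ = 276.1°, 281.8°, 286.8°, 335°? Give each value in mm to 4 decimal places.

segment 1 (0° to 213.3°, simple-harmonic, h = 12) is passed completely: s = 0.0000 + (12) = 12.0000
segment 2 (213.3° to 268.4°, dwell): s unchanged at 12.0000
θ = 276.1° falls in segment 3 (268.4° to 360°, uniform, h = -12): β = 276.1 − 268.4 = 7.7°, B = 91.6°; Δs = -12·7.7/91.6 = -1.0087; s = 12.0000 − 1.0087 = 10.9913
θ = 281.8° falls in segment 3 (268.4° to 360°, uniform, h = -12): β = 281.8 − 268.4 = 13.4°, B = 91.6°; Δs = -12·13.4/91.6 = -1.7555; s = 12.0000 − 1.7555 = 10.2445
θ = 286.8° falls in segment 3 (268.4° to 360°, uniform, h = -12): β = 286.8 − 268.4 = 18.4°, B = 91.6°; Δs = -12·18.4/91.6 = -2.4105; s = 12.0000 − 2.4105 = 9.5895
θ = 335° falls in segment 3 (268.4° to 360°, uniform, h = -12): β = 335 − 268.4 = 66.6°, B = 91.6°; Δs = -12·66.6/91.6 = -8.7249; s = 12.0000 − 8.7249 = 3.2751

θ=276.1°: 10.9913
θ=281.8°: 10.2445
θ=286.8°: 9.5895
θ=335°: 3.2751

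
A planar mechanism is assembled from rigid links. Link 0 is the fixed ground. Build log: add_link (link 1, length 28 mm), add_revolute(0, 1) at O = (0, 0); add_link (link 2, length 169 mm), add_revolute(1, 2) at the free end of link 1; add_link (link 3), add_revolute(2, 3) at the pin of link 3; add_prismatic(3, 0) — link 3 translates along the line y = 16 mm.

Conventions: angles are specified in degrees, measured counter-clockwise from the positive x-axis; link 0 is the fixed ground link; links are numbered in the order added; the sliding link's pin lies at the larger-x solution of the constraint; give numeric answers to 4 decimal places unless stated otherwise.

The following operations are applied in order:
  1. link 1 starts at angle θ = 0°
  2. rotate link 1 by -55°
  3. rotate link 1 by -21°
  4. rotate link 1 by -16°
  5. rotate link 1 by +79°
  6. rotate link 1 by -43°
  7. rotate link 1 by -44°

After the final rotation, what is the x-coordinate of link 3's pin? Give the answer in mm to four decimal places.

geometry: r = 28 mm, L = 169 mm, e = 16 mm; θ starts at 0°
rotate link 1 by -55°: θ ← 0° -55° = -55°
rotate link 1 by -21°: θ ← -55° -21° = -76°
rotate link 1 by -16°: θ ← -76° -16° = -92°
rotate link 1 by +79°: θ ← -92° +79° = -13°
rotate link 1 by -43°: θ ← -13° -43° = -56°
rotate link 1 by -44°: θ ← -56° -44° = -100°
crank pin P = (r cos θ, r sin θ) = (-4.862149, -27.574617)
h = r sin θ − e = -27.574617 − 16 = -43.574617
x = r cos θ + √(L² − h²) = -4.862149 + 163.285801 = 158.423652

158.4237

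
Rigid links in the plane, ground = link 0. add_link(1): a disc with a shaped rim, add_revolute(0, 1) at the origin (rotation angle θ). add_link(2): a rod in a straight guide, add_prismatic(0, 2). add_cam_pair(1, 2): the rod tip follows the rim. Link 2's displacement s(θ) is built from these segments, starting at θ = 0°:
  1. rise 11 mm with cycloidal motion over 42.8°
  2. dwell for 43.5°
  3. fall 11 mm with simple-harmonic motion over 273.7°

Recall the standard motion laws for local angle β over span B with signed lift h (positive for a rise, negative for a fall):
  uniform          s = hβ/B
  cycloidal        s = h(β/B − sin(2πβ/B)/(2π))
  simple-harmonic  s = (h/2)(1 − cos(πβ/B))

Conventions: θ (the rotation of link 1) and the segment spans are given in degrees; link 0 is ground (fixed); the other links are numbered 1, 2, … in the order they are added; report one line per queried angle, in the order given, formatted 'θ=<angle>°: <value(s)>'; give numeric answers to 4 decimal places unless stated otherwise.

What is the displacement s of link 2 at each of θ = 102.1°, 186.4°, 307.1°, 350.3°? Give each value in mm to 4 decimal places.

segment 1 (0° to 42.8°, cycloidal, h = 11) is passed completely: s = 0.0000 + (11) = 11.0000
segment 2 (42.8° to 86.3°, dwell): s unchanged at 11.0000
θ = 102.1° falls in segment 3 (86.3° to 360°, simple-harmonic, h = -11): β = 102.1 − 86.3 = 15.8°, B = 273.7°; Δs = -11/2·(1 − cos(π·0.0577)) = -0.0902; s = 11.0000 − 0.0902 = 10.9098
θ = 186.4° falls in segment 3 (86.3° to 360°, simple-harmonic, h = -11): β = 186.4 − 86.3 = 100.1°, B = 273.7°; Δs = -11/2·(1 − cos(π·0.3657)) = -3.2482; s = 11.0000 − 3.2482 = 7.7518
θ = 307.1° falls in segment 3 (86.3° to 360°, simple-harmonic, h = -11): β = 307.1 − 86.3 = 220.8°, B = 273.7°; Δs = -11/2·(1 − cos(π·0.8067)) = -10.0169; s = 11.0000 − 10.0169 = 0.9831
θ = 350.3° falls in segment 3 (86.3° to 360°, simple-harmonic, h = -11): β = 350.3 − 86.3 = 264°, B = 273.7°; Δs = -11/2·(1 − cos(π·0.9646)) = -10.9659; s = 11.0000 − 10.9659 = 0.0341

θ=102.1°: 10.9098
θ=186.4°: 7.7518
θ=307.1°: 0.9831
θ=350.3°: 0.0341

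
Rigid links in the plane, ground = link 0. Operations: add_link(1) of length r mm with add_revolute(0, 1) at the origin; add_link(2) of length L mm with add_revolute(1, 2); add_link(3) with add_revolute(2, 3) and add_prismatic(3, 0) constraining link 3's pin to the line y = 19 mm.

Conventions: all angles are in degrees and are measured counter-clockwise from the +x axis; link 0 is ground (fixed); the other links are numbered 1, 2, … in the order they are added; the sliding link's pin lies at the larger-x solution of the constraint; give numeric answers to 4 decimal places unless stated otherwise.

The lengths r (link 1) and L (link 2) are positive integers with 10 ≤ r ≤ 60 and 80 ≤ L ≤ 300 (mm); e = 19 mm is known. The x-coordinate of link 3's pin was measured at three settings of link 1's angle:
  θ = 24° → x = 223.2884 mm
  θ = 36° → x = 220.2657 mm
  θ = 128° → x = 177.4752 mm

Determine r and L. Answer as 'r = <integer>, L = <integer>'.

constraint per measurement: (x − r cos θ)² + (r sin θ − e)² = L²
subtracting the θ₁ and θ₂ equations cancels the r² and L² terms:
r = (x₁² − x₂²) / (2[(x₁cos θ₁ + e sin θ₁) − (x₂cos θ₂ + e sin θ₂)]) = 30.0000 → r = 30
L² = (x₁ − r cos θ₁)² + (r sin θ₁ − e)² = 38415.9836 → L = 196.0000 → L = 196
check at θ₃=128°: x = 177.4752 (printed 177.4752) ✓

r = 30, L = 196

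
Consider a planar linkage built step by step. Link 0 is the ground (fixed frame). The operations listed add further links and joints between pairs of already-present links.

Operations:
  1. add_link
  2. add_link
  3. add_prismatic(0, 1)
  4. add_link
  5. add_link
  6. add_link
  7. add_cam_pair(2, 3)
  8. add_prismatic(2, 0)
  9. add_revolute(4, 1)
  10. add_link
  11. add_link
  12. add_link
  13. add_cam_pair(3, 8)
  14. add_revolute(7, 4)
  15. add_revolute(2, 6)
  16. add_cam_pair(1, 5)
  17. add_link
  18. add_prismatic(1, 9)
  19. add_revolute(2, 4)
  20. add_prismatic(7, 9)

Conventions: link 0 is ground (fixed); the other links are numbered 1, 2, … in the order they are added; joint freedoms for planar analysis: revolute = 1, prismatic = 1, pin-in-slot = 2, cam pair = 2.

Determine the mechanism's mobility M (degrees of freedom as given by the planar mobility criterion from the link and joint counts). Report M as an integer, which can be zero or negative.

L=1 J1=0 J2=0
add link → L=2 J1=0 J2=0
add link → L=3 J1=0 J2=0
P@0,1 dof=1 J1 → L=3 J1=1 J2=0
add link → L=4 J1=1 J2=0
add link → L=5 J1=1 J2=0
add link → L=6 J1=1 J2=0
C@2,3 dof=2 J2 → L=6 J1=1 J2=1
P@2,0 dof=1 J1 → L=6 J1=2 J2=1
R@4,1 dof=1 J1 → L=6 J1=3 J2=1
add link → L=7 J1=3 J2=1
add link → L=8 J1=3 J2=1
add link → L=9 J1=3 J2=1
C@3,8 dof=2 J2 → L=9 J1=3 J2=2
R@7,4 dof=1 J1 → L=9 J1=4 J2=2
R@2,6 dof=1 J1 → L=9 J1=5 J2=2
C@1,5 dof=2 J2 → L=9 J1=5 J2=3
add link → L=10 J1=5 J2=3
P@1,9 dof=1 J1 → L=10 J1=6 J2=3
R@2,4 dof=1 J1 → L=10 J1=7 J2=3
P@7,9 dof=1 J1 → L=10 J1=8 J2=3
M=3(L−1)−2J1−J2=3·9−2·8−3=8

M = 8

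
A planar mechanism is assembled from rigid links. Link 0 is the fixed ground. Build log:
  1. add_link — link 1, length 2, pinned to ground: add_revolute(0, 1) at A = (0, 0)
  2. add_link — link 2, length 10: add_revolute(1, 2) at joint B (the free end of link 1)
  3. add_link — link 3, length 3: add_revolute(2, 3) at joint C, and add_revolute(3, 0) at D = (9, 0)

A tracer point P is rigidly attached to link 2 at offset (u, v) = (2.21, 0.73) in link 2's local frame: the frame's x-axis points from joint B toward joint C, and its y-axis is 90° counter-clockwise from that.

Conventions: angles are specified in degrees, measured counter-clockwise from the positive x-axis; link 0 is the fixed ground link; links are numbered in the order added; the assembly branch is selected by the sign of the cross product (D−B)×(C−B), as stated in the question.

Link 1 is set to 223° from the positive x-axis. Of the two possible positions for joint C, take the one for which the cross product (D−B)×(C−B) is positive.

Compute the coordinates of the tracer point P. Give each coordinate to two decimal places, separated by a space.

A=(0,0), D=(9.00,0)
B = A + 2.00·(cos223°, sin223°) = (-1.4627, -1.3640)
|BD| = 10.5512
circle(B,10.00) ∩ circle(D,3.00): a=9.5879, h=2.8411
  candidates: C₊=(7.6775,2.6928) cross=29.977; C₋=(8.4120,-2.9418) cross=-29.977
  branch + wants cross > 0 → take C=(7.6775,2.6928) (cross=29.977)
ex = (C−B)/|BC| = (0.9140,0.4057); ey = (-0.4057,0.9140)
P = B + 2.21·ex + 0.73·ey = (0.2611,0.1998)

0.26 0.20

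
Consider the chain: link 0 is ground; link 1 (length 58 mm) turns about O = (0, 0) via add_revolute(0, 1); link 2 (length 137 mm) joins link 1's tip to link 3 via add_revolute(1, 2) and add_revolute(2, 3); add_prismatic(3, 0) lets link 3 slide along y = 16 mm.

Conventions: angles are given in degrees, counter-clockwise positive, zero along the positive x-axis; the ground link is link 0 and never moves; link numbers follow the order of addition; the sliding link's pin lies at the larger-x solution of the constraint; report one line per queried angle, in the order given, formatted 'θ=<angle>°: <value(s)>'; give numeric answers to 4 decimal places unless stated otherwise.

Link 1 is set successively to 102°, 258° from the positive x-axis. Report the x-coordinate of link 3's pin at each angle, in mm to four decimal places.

geometry: r = 58 mm, L = 137 mm, e = 16 mm
θ=102°: crank pin P = (r cos θ, r sin θ) = (-12.058878, 56.732561)
θ=102°: h = r sin θ − e = 56.732561 − 16 = 40.732561
θ=102°: x = r cos θ + √(L² − h²) = -12.058878 + 130.804658 = 118.745780
θ=258°: crank pin P = (r cos θ, r sin θ) = (-12.058878, -56.732561)
θ=258°: h = r sin θ − e = -56.732561 − 16 = -72.732561
θ=258°: x = r cos θ + √(L² − h²) = -12.058878 + 116.098986 = 104.040108

θ=102°: 118.7458
θ=258°: 104.0401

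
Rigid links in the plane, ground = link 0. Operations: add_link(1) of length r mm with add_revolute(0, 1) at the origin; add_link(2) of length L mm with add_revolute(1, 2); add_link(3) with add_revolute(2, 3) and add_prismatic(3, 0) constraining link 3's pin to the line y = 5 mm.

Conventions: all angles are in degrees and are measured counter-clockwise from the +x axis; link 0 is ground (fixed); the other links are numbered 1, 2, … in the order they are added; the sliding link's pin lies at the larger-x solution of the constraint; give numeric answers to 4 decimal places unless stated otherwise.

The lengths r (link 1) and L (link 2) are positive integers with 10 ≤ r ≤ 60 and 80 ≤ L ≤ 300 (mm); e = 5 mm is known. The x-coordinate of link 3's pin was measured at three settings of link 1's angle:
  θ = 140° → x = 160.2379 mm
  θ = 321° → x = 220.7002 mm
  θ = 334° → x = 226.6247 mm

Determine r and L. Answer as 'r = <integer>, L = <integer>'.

constraint per measurement: (x − r cos θ)² + (r sin θ − e)² = L²
subtracting the θ₁ and θ₂ equations cancels the r² and L² terms:
r = (x₁² − x₂²) / (2[(x₁cos θ₁ + e sin θ₁) − (x₂cos θ₂ + e sin θ₂)]) = 40.0000 → r = 40
L² = (x₁ − r cos θ₁)² + (r sin θ₁ − e)² = 36864.0178 → L = 192.0000 → L = 192
check at θ₃=334°: x = 226.6247 (printed 226.6247) ✓

r = 40, L = 192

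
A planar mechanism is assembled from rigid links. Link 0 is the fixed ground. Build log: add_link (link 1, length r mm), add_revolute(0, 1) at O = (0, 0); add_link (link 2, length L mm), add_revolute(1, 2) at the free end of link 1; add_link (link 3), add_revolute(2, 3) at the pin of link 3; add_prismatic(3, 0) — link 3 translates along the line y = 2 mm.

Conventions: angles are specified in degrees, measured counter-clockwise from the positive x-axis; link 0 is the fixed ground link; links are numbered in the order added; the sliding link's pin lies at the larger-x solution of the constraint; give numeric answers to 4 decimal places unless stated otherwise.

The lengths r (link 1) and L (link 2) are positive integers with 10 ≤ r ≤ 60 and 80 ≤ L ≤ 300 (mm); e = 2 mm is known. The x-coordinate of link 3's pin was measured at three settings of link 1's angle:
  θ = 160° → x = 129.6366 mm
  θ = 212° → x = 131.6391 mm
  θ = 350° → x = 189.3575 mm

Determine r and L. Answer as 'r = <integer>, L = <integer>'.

constraint per measurement: (x − r cos θ)² + (r sin θ − e)² = L²
subtracting the θ₁ and θ₂ equations cancels the r² and L² terms:
r = (x₁² − x₂²) / (2[(x₁cos θ₁ + e sin θ₁) − (x₂cos θ₂ + e sin θ₂)]) = 31.0014 → r = 31
L² = (x₁ − r cos θ₁)² + (r sin θ₁ − e)² = 25280.9881 → L = 159.0000 → L = 159
check at θ₃=350°: x = 189.3575 (printed 189.3575) ✓

r = 31, L = 159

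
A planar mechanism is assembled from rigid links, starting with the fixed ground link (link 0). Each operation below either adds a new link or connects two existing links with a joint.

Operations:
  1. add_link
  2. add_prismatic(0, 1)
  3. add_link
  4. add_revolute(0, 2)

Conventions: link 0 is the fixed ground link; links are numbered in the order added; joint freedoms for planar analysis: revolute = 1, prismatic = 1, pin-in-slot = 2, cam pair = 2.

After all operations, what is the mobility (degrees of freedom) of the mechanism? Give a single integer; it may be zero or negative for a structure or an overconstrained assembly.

(L,J1,J2)=(1,0,0); link0 fixed
link1: (2,0,0)
P 0-1 [J1]: (2,1,0)
link2: (3,1,0)
R 0-2 [J1]: (3,2,0)
Grübler: 3·2 − 2·2 − 0 = 2

M = 2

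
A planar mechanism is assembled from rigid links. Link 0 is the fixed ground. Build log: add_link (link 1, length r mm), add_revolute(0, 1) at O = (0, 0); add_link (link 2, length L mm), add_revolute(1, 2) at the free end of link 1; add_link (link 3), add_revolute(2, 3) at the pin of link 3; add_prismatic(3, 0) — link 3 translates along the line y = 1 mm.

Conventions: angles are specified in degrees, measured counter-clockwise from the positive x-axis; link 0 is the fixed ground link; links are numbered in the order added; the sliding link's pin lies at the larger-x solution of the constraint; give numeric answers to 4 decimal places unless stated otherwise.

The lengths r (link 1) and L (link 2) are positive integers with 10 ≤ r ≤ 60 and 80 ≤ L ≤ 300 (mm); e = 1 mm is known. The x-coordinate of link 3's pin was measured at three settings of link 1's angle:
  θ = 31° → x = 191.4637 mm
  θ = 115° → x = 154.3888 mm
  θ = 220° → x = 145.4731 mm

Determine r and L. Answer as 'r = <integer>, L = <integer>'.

constraint per measurement: (x − r cos θ)² + (r sin θ − e)² = L²
subtracting the θ₁ and θ₂ equations cancels the r² and L² terms:
r = (x₁² − x₂²) / (2[(x₁cos θ₁ + e sin θ₁) − (x₂cos θ₂ + e sin θ₂)]) = 27.9999 → r = 28
L² = (x₁ − r cos θ₁)² + (r sin θ₁ − e)² = 28223.9866 → L = 168.0000 → L = 168
check at θ₃=220°: x = 145.4731 (printed 145.4731) ✓

r = 28, L = 168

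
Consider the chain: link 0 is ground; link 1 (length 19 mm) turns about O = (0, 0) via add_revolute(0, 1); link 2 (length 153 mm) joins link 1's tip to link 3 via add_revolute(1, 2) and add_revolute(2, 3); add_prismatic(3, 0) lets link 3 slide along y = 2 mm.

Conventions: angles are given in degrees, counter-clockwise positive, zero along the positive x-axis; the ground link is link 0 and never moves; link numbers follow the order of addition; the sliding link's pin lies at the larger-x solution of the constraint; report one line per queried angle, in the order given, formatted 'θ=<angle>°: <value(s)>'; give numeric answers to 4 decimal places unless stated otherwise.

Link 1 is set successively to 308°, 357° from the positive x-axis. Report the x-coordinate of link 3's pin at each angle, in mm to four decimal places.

geometry: r = 19 mm, L = 153 mm, e = 2 mm
θ=308°: crank pin P = (r cos θ, r sin θ) = (11.697568, -14.972204)
θ=308°: h = r sin θ − e = -14.972204 − 2 = -16.972204
θ=308°: x = r cos θ + √(L² − h²) = 11.697568 + 152.055728 = 163.753296
θ=357°: crank pin P = (r cos θ, r sin θ) = (18.973961, -0.994383)
θ=357°: h = r sin θ − e = -0.994383 − 2 = -2.994383
θ=357°: x = r cos θ + √(L² − h²) = 18.973961 + 152.970695 = 171.944657

θ=308°: 163.7533
θ=357°: 171.9447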